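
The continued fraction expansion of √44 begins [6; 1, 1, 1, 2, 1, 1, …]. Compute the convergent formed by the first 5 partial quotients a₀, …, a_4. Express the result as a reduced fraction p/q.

Start with 2.
1 + 1/(2/1) = 1 + 1/2 = 3/2
1 + 1/(3/2) = 1 + 2/3 = 5/3
1 + 1/(5/3) = 1 + 3/5 = 8/5
6 + 1/(8/5) = 6 + 5/8 = 53/8

53/8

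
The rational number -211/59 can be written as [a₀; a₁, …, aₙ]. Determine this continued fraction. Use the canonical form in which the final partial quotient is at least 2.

[-4; 2, 2, 1, 3, 2]

⌊-211/59⌋ = -4, remainder 25
⌊59/25⌋ = 2, remainder 9
⌊25/9⌋ = 2, remainder 7
⌊9/7⌋ = 1, remainder 2
⌊7/2⌋ = 3, remainder 1
⌊2/1⌋ = 2, remainder 0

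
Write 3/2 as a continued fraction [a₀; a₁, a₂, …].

[1; 2]

3 ÷ 2 → quotient 1, remainder 1
2 ÷ 1 → quotient 2, remainder 0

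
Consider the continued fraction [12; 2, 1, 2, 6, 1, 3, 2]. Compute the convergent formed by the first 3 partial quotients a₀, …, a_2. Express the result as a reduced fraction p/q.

a_0 = 12: 12/1
a_1 = 2: 25/2
a_2 = 1: 37/3

37/3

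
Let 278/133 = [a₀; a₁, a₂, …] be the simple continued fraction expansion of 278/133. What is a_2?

278 = 2·133 + 12, so a_0 = 2
133 = 11·12 + 1, so a_1 = 11
12 = 12·1 + 0, so a_2 = 12

12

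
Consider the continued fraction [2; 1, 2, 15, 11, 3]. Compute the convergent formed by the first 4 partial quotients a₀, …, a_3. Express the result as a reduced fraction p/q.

123/46

a_0 = 2: 2/1
a_1 = 1: 3/1
a_2 = 2: 8/3
a_3 = 15: 123/46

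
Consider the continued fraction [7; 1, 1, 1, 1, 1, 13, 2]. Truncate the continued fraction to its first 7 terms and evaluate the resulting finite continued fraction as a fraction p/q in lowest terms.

Collapse the nested fraction from the inside out:
Start with 13.
1 + 1/(13/1) = 1 + 1/13 = 14/13
1 + 1/(14/13) = 1 + 13/14 = 27/14
1 + 1/(27/14) = 1 + 14/27 = 41/27
1 + 1/(41/27) = 1 + 27/41 = 68/41
1 + 1/(68/41) = 1 + 41/68 = 109/68
7 + 1/(109/68) = 7 + 68/109 = 831/109

831/109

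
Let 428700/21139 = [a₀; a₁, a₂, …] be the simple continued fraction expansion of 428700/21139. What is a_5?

Run the Euclidean algorithm, recording each quotient:
⌊428700/21139⌋ = 20, remainder 5920
⌊21139/5920⌋ = 3, remainder 3379
⌊5920/3379⌋ = 1, remainder 2541
⌊3379/2541⌋ = 1, remainder 838
⌊2541/838⌋ = 3, remainder 27
⌊838/27⌋ = 31, remainder 1

31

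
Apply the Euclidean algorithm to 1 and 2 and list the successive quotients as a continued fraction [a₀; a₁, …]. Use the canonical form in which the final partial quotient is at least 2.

Repeatedly divide and take the remainder:
⌊1/2⌋ = 0, remainder 1
⌊2/1⌋ = 2, remainder 0

[0; 2]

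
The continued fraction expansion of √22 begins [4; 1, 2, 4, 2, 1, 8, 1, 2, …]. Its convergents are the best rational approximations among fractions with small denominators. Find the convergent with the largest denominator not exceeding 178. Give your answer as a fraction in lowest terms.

197/42

a_0 = 4: 4/1  (≤ bound)
a_1 = 1: 5/1  (≤ bound)
a_2 = 2: 14/3  (≤ bound)
a_3 = 4: 61/13  (≤ bound)
a_4 = 2: 136/29  (≤ bound)
a_5 = 1: 197/42  (≤ bound)
a_6 = 8: 1712/365  (> 178, stop)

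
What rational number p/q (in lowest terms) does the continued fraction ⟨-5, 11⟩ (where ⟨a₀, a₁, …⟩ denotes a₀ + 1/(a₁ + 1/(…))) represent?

-54/11

Start with 11.
-5 + 1/(11/1) = -5 + 1/11 = -54/11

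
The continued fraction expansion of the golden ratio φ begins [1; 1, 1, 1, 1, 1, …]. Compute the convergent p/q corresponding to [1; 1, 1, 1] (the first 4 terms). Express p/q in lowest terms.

Start with 1.
1 + 1/(1/1) = 1 + 1/1 = 2/1
1 + 1/(2/1) = 1 + 1/2 = 3/2
1 + 1/(3/2) = 1 + 2/3 = 5/3

5/3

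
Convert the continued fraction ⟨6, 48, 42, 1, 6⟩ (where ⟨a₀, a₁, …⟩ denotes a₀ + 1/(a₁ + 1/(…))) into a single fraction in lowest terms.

86742/14407

Compute successive convergents:
a_0 = 6: 6/1
a_1 = 48: 289/48
a_2 = 42: 12144/2017
a_3 = 1: 12433/2065
a_4 = 6: 86742/14407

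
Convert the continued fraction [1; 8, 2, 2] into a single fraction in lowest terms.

Collapse the nested fraction from the inside out:
Start with 2.
2 + 1/(2/1) = 2 + 1/2 = 5/2
8 + 1/(5/2) = 8 + 2/5 = 42/5
1 + 1/(42/5) = 1 + 5/42 = 47/42

47/42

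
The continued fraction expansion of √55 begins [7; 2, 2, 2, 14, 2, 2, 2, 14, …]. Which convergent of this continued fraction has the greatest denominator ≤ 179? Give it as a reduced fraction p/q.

1283/173

a_0 = 7: 7/1  (≤ bound)
a_1 = 2: 15/2  (≤ bound)
a_2 = 2: 37/5  (≤ bound)
a_3 = 2: 89/12  (≤ bound)
a_4 = 14: 1283/173  (≤ bound)
a_5 = 2: 2655/358  (> 179, stop)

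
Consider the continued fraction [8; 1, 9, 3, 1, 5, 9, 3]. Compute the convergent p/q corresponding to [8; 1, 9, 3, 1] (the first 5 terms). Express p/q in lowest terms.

365/41

a_0 = 8: 8/1
a_1 = 1: 9/1
a_2 = 9: 89/10
a_3 = 3: 276/31
a_4 = 1: 365/41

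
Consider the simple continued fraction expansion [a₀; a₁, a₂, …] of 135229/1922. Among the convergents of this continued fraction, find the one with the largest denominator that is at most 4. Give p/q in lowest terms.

List convergents until the denominator exceeds the bound:
a_0 = 70: 70/1  (≤ bound)
a_1 = 2: 141/2  (≤ bound)
a_2 = 1: 211/3  (≤ bound)
a_3 = 3: 774/11  (> 4, stop)

211/3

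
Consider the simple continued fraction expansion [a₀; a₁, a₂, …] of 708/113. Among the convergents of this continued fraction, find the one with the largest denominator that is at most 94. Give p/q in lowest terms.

a_0 = 6: 6/1  (≤ bound)
a_1 = 3: 19/3  (≤ bound)
a_2 = 1: 25/4  (≤ bound)
a_3 = 3: 94/15  (≤ bound)
a_4 = 3: 307/49  (≤ bound)
a_5 = 2: 708/113  (> 94, stop)

307/49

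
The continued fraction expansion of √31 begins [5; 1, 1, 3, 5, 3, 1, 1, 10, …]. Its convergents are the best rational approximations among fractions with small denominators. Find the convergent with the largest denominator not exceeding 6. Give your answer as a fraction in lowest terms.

a_0 = 5: 5/1  (≤ bound)
a_1 = 1: 6/1  (≤ bound)
a_2 = 1: 11/2  (≤ bound)
a_3 = 3: 39/7  (> 6, stop)

11/2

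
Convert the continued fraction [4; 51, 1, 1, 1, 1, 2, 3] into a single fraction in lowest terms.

9128/2271

Start with 3.
2 + 1/(3/1) = 2 + 1/3 = 7/3
1 + 1/(7/3) = 1 + 3/7 = 10/7
1 + 1/(10/7) = 1 + 7/10 = 17/10
1 + 1/(17/10) = 1 + 10/17 = 27/17
1 + 1/(27/17) = 1 + 17/27 = 44/27
51 + 1/(44/27) = 51 + 27/44 = 2271/44
4 + 1/(2271/44) = 4 + 44/2271 = 9128/2271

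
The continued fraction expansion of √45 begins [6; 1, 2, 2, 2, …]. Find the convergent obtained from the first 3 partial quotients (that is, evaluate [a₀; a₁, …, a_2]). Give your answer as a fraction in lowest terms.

20/3

Use the convergent recurrence hₖ = aₖ·hₖ₋₁ + hₖ₋₂ (and likewise for the denominators kₖ):
a_0 = 6: 6/1
a_1 = 1: 7/1
a_2 = 2: 20/3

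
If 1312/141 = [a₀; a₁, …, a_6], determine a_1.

3

Repeatedly divide and take the remainder:
1312 = 9·141 + 43, so a_0 = 9
141 = 3·43 + 12, so a_1 = 3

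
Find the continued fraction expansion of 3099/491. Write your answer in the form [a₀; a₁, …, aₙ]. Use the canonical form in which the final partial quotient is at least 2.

3099 = 6·491 + 153, so a_0 = 6
491 = 3·153 + 32, so a_1 = 3
153 = 4·32 + 25, so a_2 = 4
32 = 1·25 + 7, so a_3 = 1
25 = 3·7 + 4, so a_4 = 3
7 = 1·4 + 3, so a_5 = 1
4 = 1·3 + 1, so a_6 = 1
3 = 3·1 + 0, so a_7 = 3

[6; 3, 4, 1, 3, 1, 1, 3]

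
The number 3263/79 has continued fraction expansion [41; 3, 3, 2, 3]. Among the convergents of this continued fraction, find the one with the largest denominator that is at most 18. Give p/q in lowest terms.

413/10

a_0 = 41: 41/1  (≤ bound)
a_1 = 3: 124/3  (≤ bound)
a_2 = 3: 413/10  (≤ bound)
a_3 = 2: 950/23  (> 18, stop)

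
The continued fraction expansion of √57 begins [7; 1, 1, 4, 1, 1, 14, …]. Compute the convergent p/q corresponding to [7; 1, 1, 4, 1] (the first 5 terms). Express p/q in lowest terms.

Start with 1.
4 + 1/(1/1) = 4 + 1/1 = 5/1
1 + 1/(5/1) = 1 + 1/5 = 6/5
1 + 1/(6/5) = 1 + 5/6 = 11/6
7 + 1/(11/6) = 7 + 6/11 = 83/11

83/11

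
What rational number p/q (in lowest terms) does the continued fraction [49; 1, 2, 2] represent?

Start with 2.
2 + 1/(2/1) = 2 + 1/2 = 5/2
1 + 1/(5/2) = 1 + 2/5 = 7/5
49 + 1/(7/5) = 49 + 5/7 = 348/7

348/7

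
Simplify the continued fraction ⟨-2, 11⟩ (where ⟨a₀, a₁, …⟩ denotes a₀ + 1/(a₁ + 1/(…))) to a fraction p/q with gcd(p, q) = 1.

Compute successive convergents:
a_0 = -2: -2/1
a_1 = 11: -21/11

-21/11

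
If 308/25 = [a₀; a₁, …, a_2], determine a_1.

308 = 12·25 + 8, so a_0 = 12
25 = 3·8 + 1, so a_1 = 3

3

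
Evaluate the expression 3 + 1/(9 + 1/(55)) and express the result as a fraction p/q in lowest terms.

Compute successive convergents:
a_0 = 3: 3/1
a_1 = 9: 28/9
a_2 = 55: 1543/496

1543/496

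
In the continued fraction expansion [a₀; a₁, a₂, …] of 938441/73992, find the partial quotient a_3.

6

⌊938441/73992⌋ = 12, remainder 50537
⌊73992/50537⌋ = 1, remainder 23455
⌊50537/23455⌋ = 2, remainder 3627
⌊23455/3627⌋ = 6, remainder 1693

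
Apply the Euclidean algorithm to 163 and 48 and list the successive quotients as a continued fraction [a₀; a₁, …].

Run the Euclidean algorithm, recording each quotient:
163 = 3·48 + 19, so a_0 = 3
48 = 2·19 + 10, so a_1 = 2
19 = 1·10 + 9, so a_2 = 1
10 = 1·9 + 1, so a_3 = 1
9 = 9·1 + 0, so a_4 = 9

[3; 2, 1, 1, 9]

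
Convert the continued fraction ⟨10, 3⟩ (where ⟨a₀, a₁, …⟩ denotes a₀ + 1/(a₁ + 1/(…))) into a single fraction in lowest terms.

Work from the innermost term outward:
Start with 3.
10 + 1/(3/1) = 10 + 1/3 = 31/3

31/3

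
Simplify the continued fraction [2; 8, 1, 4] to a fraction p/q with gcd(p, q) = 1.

93/44

Start with 4.
1 + 1/(4/1) = 1 + 1/4 = 5/4
8 + 1/(5/4) = 8 + 4/5 = 44/5
2 + 1/(44/5) = 2 + 5/44 = 93/44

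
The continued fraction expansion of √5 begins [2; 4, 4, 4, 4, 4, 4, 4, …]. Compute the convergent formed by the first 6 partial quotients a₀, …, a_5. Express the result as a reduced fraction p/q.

Work from the innermost term outward:
Start with 4.
4 + 1/(4/1) = 4 + 1/4 = 17/4
4 + 1/(17/4) = 4 + 4/17 = 72/17
4 + 1/(72/17) = 4 + 17/72 = 305/72
4 + 1/(305/72) = 4 + 72/305 = 1292/305
2 + 1/(1292/305) = 2 + 305/1292 = 2889/1292

2889/1292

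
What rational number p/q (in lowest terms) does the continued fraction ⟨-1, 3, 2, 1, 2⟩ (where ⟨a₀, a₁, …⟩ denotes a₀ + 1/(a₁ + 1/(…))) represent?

-19/27

Compute successive convergents:
a_0 = -1: -1/1
a_1 = 3: -2/3
a_2 = 2: -5/7
a_3 = 1: -7/10
a_4 = 2: -19/27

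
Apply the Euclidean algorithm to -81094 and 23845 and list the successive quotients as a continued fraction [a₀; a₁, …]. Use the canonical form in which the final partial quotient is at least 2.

[-4; 1, 1, 2, 45, 52, 2]

-81094 ÷ 23845 → quotient -4, remainder 14286
23845 ÷ 14286 → quotient 1, remainder 9559
14286 ÷ 9559 → quotient 1, remainder 4727
9559 ÷ 4727 → quotient 2, remainder 105
4727 ÷ 105 → quotient 45, remainder 2
105 ÷ 2 → quotient 52, remainder 1
2 ÷ 1 → quotient 2, remainder 0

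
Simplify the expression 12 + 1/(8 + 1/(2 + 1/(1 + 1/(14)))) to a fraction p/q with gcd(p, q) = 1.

4448/367

Build up convergents one term at a time:
a_0 = 12: 12/1
a_1 = 8: 97/8
a_2 = 2: 206/17
a_3 = 1: 303/25
a_4 = 14: 4448/367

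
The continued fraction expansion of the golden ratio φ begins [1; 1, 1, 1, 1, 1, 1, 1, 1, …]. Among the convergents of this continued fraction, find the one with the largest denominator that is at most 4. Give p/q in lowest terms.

5/3

List convergents until the denominator exceeds the bound:
a_0 = 1: 1/1  (≤ bound)
a_1 = 1: 2/1  (≤ bound)
a_2 = 1: 3/2  (≤ bound)
a_3 = 1: 5/3  (≤ bound)
a_4 = 1: 8/5  (> 4, stop)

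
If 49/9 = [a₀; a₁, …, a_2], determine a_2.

4

49 = 5·9 + 4, so a_0 = 5
9 = 2·4 + 1, so a_1 = 2
4 = 4·1 + 0, so a_2 = 4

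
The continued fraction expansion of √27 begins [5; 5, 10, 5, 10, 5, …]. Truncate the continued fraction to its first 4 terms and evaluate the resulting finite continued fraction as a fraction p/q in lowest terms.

1351/260

Compute successive convergents:
a_0 = 5: 5/1
a_1 = 5: 26/5
a_2 = 10: 265/51
a_3 = 5: 1351/260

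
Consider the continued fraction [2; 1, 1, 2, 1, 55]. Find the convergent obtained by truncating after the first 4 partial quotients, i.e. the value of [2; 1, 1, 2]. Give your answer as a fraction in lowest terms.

Start with 2.
1 + 1/(2/1) = 1 + 1/2 = 3/2
1 + 1/(3/2) = 1 + 2/3 = 5/3
2 + 1/(5/3) = 2 + 3/5 = 13/5

13/5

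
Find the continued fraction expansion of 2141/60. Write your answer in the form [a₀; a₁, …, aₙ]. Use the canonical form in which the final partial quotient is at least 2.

[35; 1, 2, 6, 3]

Apply division with remainder until the remainder is 0:
2141 = 35·60 + 41, so a_0 = 35
60 = 1·41 + 19, so a_1 = 1
41 = 2·19 + 3, so a_2 = 2
19 = 6·3 + 1, so a_3 = 6
3 = 3·1 + 0, so a_4 = 3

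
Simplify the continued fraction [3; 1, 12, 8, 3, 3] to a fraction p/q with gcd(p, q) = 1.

Build up convergents one term at a time:
a_0 = 3: 3/1
a_1 = 1: 4/1
a_2 = 12: 51/13
a_3 = 8: 412/105
a_4 = 3: 1287/328
a_5 = 3: 4273/1089

4273/1089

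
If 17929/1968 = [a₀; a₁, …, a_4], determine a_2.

Run the Euclidean algorithm, recording each quotient:
17929 = 9·1968 + 217, so a_0 = 9
1968 = 9·217 + 15, so a_1 = 9
217 = 14·15 + 7, so a_2 = 14

14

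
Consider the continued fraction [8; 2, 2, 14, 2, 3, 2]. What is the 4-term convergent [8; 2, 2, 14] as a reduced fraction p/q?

Use the convergent recurrence hₖ = aₖ·hₖ₋₁ + hₖ₋₂ (and likewise for the denominators kₖ):
a_0 = 8: 8/1
a_1 = 2: 17/2
a_2 = 2: 42/5
a_3 = 14: 605/72

605/72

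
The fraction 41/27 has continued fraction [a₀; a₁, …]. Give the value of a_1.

41 ÷ 27 → quotient 1, remainder 14
27 ÷ 14 → quotient 1, remainder 13

1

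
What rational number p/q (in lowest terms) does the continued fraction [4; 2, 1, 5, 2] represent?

a_0 = 4: 4/1
a_1 = 2: 9/2
a_2 = 1: 13/3
a_3 = 5: 74/17
a_4 = 2: 161/37

161/37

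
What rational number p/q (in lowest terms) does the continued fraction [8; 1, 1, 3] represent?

60/7

Compute successive convergents:
a_0 = 8: 8/1
a_1 = 1: 9/1
a_2 = 1: 17/2
a_3 = 3: 60/7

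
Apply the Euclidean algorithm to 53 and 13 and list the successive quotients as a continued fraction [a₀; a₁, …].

[4; 13]

Apply division with remainder until the remainder is 0:
53 = 4·13 + 1, so a_0 = 4
13 = 13·1 + 0, so a_1 = 13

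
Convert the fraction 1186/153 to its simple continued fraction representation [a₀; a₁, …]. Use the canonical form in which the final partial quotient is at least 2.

⌊1186/153⌋ = 7, remainder 115
⌊153/115⌋ = 1, remainder 38
⌊115/38⌋ = 3, remainder 1
⌊38/1⌋ = 38, remainder 0

[7; 1, 3, 38]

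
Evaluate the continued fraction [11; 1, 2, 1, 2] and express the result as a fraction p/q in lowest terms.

Use the convergent recurrence hₖ = aₖ·hₖ₋₁ + hₖ₋₂ (and likewise for the denominators kₖ):
a_0 = 11: 11/1
a_1 = 1: 12/1
a_2 = 2: 35/3
a_3 = 1: 47/4
a_4 = 2: 129/11

129/11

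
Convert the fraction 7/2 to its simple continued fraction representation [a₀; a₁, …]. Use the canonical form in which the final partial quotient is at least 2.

⌊7/2⌋ = 3, remainder 1
⌊2/1⌋ = 2, remainder 0

[3; 2]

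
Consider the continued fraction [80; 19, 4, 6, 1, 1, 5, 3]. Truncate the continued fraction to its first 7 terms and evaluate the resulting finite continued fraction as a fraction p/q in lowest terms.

Starting at the tail and folding back:
Start with 5.
1 + 1/(5/1) = 1 + 1/5 = 6/5
1 + 1/(6/5) = 1 + 5/6 = 11/6
6 + 1/(11/6) = 6 + 6/11 = 72/11
4 + 1/(72/11) = 4 + 11/72 = 299/72
19 + 1/(299/72) = 19 + 72/299 = 5753/299
80 + 1/(5753/299) = 80 + 299/5753 = 460539/5753

460539/5753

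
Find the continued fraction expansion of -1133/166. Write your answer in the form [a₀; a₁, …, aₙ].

[-7; 5, 1, 2, 1, 1, 1, 2]

-1133 = -7·166 + 29, so a_0 = -7
166 = 5·29 + 21, so a_1 = 5
29 = 1·21 + 8, so a_2 = 1
21 = 2·8 + 5, so a_3 = 2
8 = 1·5 + 3, so a_4 = 1
5 = 1·3 + 2, so a_5 = 1
3 = 1·2 + 1, so a_6 = 1
2 = 2·1 + 0, so a_7 = 2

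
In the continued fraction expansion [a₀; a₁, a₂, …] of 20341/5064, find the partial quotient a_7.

3

20341 = 4·5064 + 85, so a_0 = 4
5064 = 59·85 + 49, so a_1 = 59
85 = 1·49 + 36, so a_2 = 1
49 = 1·36 + 13, so a_3 = 1
36 = 2·13 + 10, so a_4 = 2
13 = 1·10 + 3, so a_5 = 1
10 = 3·3 + 1, so a_6 = 3
3 = 3·1 + 0, so a_7 = 3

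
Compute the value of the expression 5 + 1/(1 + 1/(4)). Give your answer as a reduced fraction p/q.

29/5

Start with 4.
1 + 1/(4/1) = 1 + 1/4 = 5/4
5 + 1/(5/4) = 5 + 4/5 = 29/5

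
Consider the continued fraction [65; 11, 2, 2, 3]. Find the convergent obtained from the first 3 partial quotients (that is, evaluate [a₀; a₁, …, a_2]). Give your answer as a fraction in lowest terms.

Build up convergents one term at a time:
a_0 = 65: 65/1
a_1 = 11: 716/11
a_2 = 2: 1497/23

1497/23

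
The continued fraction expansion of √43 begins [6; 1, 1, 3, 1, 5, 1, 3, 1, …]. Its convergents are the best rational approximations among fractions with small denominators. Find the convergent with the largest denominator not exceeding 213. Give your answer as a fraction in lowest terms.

a_0 = 6: 6/1  (≤ bound)
a_1 = 1: 7/1  (≤ bound)
a_2 = 1: 13/2  (≤ bound)
a_3 = 3: 46/7  (≤ bound)
a_4 = 1: 59/9  (≤ bound)
a_5 = 5: 341/52  (≤ bound)
a_6 = 1: 400/61  (≤ bound)
a_7 = 3: 1541/235  (> 213, stop)

400/61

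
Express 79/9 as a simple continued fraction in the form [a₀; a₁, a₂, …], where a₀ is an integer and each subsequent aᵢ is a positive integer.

79 ÷ 9 → quotient 8, remainder 7
9 ÷ 7 → quotient 1, remainder 2
7 ÷ 2 → quotient 3, remainder 1
2 ÷ 1 → quotient 2, remainder 0

[8; 1, 3, 2]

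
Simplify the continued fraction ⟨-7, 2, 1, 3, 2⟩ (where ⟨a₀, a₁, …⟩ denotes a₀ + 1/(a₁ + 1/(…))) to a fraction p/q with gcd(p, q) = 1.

-166/25

Compute successive convergents:
a_0 = -7: -7/1
a_1 = 2: -13/2
a_2 = 1: -20/3
a_3 = 3: -73/11
a_4 = 2: -166/25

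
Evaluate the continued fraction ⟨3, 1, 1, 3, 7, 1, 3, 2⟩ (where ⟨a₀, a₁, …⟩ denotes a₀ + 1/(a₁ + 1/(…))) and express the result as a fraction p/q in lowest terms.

1813/508

a_0 = 3: 3/1
a_1 = 1: 4/1
a_2 = 1: 7/2
a_3 = 3: 25/7
a_4 = 7: 182/51
a_5 = 1: 207/58
a_6 = 3: 803/225
a_7 = 2: 1813/508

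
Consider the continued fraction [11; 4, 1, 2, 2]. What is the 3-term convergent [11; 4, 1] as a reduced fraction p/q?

Collapse the nested fraction from the inside out:
Start with 1.
4 + 1/(1/1) = 4 + 1/1 = 5/1
11 + 1/(5/1) = 11 + 1/5 = 56/5

56/5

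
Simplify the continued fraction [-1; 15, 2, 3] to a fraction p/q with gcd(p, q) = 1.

-101/108

Build up convergents one term at a time:
a_0 = -1: -1/1
a_1 = 15: -14/15
a_2 = 2: -29/31
a_3 = 3: -101/108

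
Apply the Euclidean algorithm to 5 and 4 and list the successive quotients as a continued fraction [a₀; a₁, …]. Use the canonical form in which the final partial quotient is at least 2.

5 ÷ 4 → quotient 1, remainder 1
4 ÷ 1 → quotient 4, remainder 0

[1; 4]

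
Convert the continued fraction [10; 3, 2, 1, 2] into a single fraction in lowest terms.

Collapse the nested fraction from the inside out:
Start with 2.
1 + 1/(2/1) = 1 + 1/2 = 3/2
2 + 1/(3/2) = 2 + 2/3 = 8/3
3 + 1/(8/3) = 3 + 3/8 = 27/8
10 + 1/(27/8) = 10 + 8/27 = 278/27

278/27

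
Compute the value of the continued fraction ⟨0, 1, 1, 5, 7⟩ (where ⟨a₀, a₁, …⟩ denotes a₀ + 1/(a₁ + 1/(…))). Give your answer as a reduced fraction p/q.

43/79

Start with 7.
5 + 1/(7/1) = 5 + 1/7 = 36/7
1 + 1/(36/7) = 1 + 7/36 = 43/36
1 + 1/(43/36) = 1 + 36/43 = 79/43
0 + 1/(79/43) = 0 + 43/79 = 43/79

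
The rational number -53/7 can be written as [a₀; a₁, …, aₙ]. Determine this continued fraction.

[-8; 2, 3]

⌊-53/7⌋ = -8, remainder 3
⌊7/3⌋ = 2, remainder 1
⌊3/1⌋ = 3, remainder 0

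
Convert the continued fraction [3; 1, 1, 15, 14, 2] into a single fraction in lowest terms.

3175/903

Use the convergent recurrence hₖ = aₖ·hₖ₋₁ + hₖ₋₂ (and likewise for the denominators kₖ):
a_0 = 3: 3/1
a_1 = 1: 4/1
a_2 = 1: 7/2
a_3 = 15: 109/31
a_4 = 14: 1533/436
a_5 = 2: 3175/903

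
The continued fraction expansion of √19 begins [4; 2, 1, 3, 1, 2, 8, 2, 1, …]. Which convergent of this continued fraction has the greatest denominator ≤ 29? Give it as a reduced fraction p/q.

a_0 = 4: 4/1  (≤ bound)
a_1 = 2: 9/2  (≤ bound)
a_2 = 1: 13/3  (≤ bound)
a_3 = 3: 48/11  (≤ bound)
a_4 = 1: 61/14  (≤ bound)
a_5 = 2: 170/39  (> 29, stop)

61/14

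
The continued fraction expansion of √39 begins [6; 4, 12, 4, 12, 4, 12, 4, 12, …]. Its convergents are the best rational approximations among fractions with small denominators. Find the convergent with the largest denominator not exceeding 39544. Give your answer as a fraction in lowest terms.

a_0 = 6: 6/1  (≤ bound)
a_1 = 4: 25/4  (≤ bound)
a_2 = 12: 306/49  (≤ bound)
a_3 = 4: 1249/200  (≤ bound)
a_4 = 12: 15294/2449  (≤ bound)
a_5 = 4: 62425/9996  (≤ bound)
a_6 = 12: 764394/122401  (> 39544, stop)

62425/9996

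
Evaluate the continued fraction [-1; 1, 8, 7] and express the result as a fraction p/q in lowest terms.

Starting at the tail and folding back:
Start with 7.
8 + 1/(7/1) = 8 + 1/7 = 57/7
1 + 1/(57/7) = 1 + 7/57 = 64/57
-1 + 1/(64/57) = -1 + 57/64 = -7/64

-7/64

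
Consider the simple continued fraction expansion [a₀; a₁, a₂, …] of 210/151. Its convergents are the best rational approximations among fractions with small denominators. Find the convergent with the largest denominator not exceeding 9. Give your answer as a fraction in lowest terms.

a_0 = 1: 1/1  (≤ bound)
a_1 = 2: 3/2  (≤ bound)
a_2 = 1: 4/3  (≤ bound)
a_3 = 1: 7/5  (≤ bound)
a_4 = 3: 25/18  (> 9, stop)

7/5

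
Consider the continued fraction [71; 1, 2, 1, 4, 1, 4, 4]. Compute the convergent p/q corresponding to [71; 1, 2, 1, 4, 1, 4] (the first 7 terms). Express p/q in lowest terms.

Start with 4.
1 + 1/(4/1) = 1 + 1/4 = 5/4
4 + 1/(5/4) = 4 + 4/5 = 24/5
1 + 1/(24/5) = 1 + 5/24 = 29/24
2 + 1/(29/24) = 2 + 24/29 = 82/29
1 + 1/(82/29) = 1 + 29/82 = 111/82
71 + 1/(111/82) = 71 + 82/111 = 7963/111

7963/111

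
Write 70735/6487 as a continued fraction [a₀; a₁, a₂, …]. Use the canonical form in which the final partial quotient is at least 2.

Run the Euclidean algorithm, recording each quotient:
70735 ÷ 6487 → quotient 10, remainder 5865
6487 ÷ 5865 → quotient 1, remainder 622
5865 ÷ 622 → quotient 9, remainder 267
622 ÷ 267 → quotient 2, remainder 88
267 ÷ 88 → quotient 3, remainder 3
88 ÷ 3 → quotient 29, remainder 1
3 ÷ 1 → quotient 3, remainder 0

[10; 1, 9, 2, 3, 29, 3]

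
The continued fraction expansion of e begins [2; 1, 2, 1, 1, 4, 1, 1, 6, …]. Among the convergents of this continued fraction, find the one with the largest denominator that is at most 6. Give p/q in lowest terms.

11/4

a_0 = 2: 2/1  (≤ bound)
a_1 = 1: 3/1  (≤ bound)
a_2 = 2: 8/3  (≤ bound)
a_3 = 1: 11/4  (≤ bound)
a_4 = 1: 19/7  (> 6, stop)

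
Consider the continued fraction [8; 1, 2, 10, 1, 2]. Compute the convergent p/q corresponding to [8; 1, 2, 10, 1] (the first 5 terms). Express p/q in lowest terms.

295/34

Collapse the nested fraction from the inside out:
Start with 1.
10 + 1/(1/1) = 10 + 1/1 = 11/1
2 + 1/(11/1) = 2 + 1/11 = 23/11
1 + 1/(23/11) = 1 + 11/23 = 34/23
8 + 1/(34/23) = 8 + 23/34 = 295/34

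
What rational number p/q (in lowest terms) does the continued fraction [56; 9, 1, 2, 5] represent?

a_0 = 56: 56/1
a_1 = 9: 505/9
a_2 = 1: 561/10
a_3 = 2: 1627/29
a_4 = 5: 8696/155

8696/155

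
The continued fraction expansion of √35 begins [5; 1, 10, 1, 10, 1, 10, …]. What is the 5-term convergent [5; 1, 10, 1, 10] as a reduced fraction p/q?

775/131

a_0 = 5: 5/1
a_1 = 1: 6/1
a_2 = 10: 65/11
a_3 = 1: 71/12
a_4 = 10: 775/131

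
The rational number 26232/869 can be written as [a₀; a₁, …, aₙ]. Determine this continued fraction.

[30; 5, 2, 1, 2, 1, 14]

Repeatedly divide and take the remainder:
⌊26232/869⌋ = 30, remainder 162
⌊869/162⌋ = 5, remainder 59
⌊162/59⌋ = 2, remainder 44
⌊59/44⌋ = 1, remainder 15
⌊44/15⌋ = 2, remainder 14
⌊15/14⌋ = 1, remainder 1
⌊14/1⌋ = 14, remainder 0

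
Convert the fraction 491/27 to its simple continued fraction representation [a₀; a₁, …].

[18; 5, 2, 2]

Run the Euclidean algorithm, recording each quotient:
491 = 18·27 + 5, so a_0 = 18
27 = 5·5 + 2, so a_1 = 5
5 = 2·2 + 1, so a_2 = 2
2 = 2·1 + 0, so a_3 = 2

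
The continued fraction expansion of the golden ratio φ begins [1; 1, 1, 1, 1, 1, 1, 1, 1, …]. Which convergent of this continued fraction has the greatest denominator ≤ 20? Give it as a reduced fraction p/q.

a_0 = 1: 1/1  (≤ bound)
a_1 = 1: 2/1  (≤ bound)
a_2 = 1: 3/2  (≤ bound)
a_3 = 1: 5/3  (≤ bound)
a_4 = 1: 8/5  (≤ bound)
a_5 = 1: 13/8  (≤ bound)
a_6 = 1: 21/13  (≤ bound)
a_7 = 1: 34/21  (> 20, stop)

21/13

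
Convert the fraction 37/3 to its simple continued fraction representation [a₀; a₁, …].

[12; 3]

Repeatedly divide and take the remainder:
37 ÷ 3 → quotient 12, remainder 1
3 ÷ 1 → quotient 3, remainder 0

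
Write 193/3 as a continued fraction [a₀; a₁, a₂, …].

[64; 3]

193 = 64·3 + 1, so a_0 = 64
3 = 3·1 + 0, so a_1 = 3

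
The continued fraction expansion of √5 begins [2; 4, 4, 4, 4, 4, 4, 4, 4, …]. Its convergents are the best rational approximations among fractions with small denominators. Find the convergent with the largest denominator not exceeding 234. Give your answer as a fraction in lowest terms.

161/72

a_0 = 2: 2/1  (≤ bound)
a_1 = 4: 9/4  (≤ bound)
a_2 = 4: 38/17  (≤ bound)
a_3 = 4: 161/72  (≤ bound)
a_4 = 4: 682/305  (> 234, stop)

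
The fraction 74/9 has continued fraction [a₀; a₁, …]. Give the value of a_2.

2

Run the Euclidean algorithm, recording each quotient:
74 ÷ 9 → quotient 8, remainder 2
9 ÷ 2 → quotient 4, remainder 1
2 ÷ 1 → quotient 2, remainder 0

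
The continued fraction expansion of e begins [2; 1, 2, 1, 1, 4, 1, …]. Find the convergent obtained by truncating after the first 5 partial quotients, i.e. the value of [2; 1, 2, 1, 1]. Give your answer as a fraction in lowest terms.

19/7

a_0 = 2: 2/1
a_1 = 1: 3/1
a_2 = 2: 8/3
a_3 = 1: 11/4
a_4 = 1: 19/7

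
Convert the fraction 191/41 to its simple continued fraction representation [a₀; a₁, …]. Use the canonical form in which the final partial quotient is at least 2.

[4; 1, 1, 1, 13]

⌊191/41⌋ = 4, remainder 27
⌊41/27⌋ = 1, remainder 14
⌊27/14⌋ = 1, remainder 13
⌊14/13⌋ = 1, remainder 1
⌊13/1⌋ = 13, remainder 0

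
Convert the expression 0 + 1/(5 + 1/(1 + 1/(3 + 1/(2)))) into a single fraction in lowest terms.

9/52

a_0 = 0: 0/1
a_1 = 5: 1/5
a_2 = 1: 1/6
a_3 = 3: 4/23
a_4 = 2: 9/52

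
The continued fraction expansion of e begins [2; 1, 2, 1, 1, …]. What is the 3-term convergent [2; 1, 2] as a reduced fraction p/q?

8/3

Start with 2.
1 + 1/(2/1) = 1 + 1/2 = 3/2
2 + 1/(3/2) = 2 + 2/3 = 8/3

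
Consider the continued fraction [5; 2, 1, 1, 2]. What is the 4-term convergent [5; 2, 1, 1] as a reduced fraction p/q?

27/5

Starting at the tail and folding back:
Start with 1.
1 + 1/(1/1) = 1 + 1/1 = 2/1
2 + 1/(2/1) = 2 + 1/2 = 5/2
5 + 1/(5/2) = 5 + 2/5 = 27/5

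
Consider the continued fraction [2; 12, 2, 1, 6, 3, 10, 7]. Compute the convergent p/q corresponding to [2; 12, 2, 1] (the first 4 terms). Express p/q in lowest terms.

a_0 = 2: 2/1
a_1 = 12: 25/12
a_2 = 2: 52/25
a_3 = 1: 77/37

77/37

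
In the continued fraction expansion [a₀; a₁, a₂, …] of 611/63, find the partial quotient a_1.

Run the Euclidean algorithm, recording each quotient:
611 ÷ 63 → quotient 9, remainder 44
63 ÷ 44 → quotient 1, remainder 19

1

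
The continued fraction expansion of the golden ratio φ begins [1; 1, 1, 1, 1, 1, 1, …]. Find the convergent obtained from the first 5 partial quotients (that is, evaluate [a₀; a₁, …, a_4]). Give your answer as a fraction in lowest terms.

8/5

Start with 1.
1 + 1/(1/1) = 1 + 1/1 = 2/1
1 + 1/(2/1) = 1 + 1/2 = 3/2
1 + 1/(3/2) = 1 + 2/3 = 5/3
1 + 1/(5/3) = 1 + 3/5 = 8/5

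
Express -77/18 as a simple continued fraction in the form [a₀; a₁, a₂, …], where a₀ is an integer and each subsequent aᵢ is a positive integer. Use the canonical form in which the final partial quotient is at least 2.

[-5; 1, 2, 1, 1, 2]

Repeatedly divide and take the remainder:
-77 ÷ 18 → quotient -5, remainder 13
18 ÷ 13 → quotient 1, remainder 5
13 ÷ 5 → quotient 2, remainder 3
5 ÷ 3 → quotient 1, remainder 2
3 ÷ 2 → quotient 1, remainder 1
2 ÷ 1 → quotient 2, remainder 0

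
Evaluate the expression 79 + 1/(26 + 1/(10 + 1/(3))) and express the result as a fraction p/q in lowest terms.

a_0 = 79: 79/1
a_1 = 26: 2055/26
a_2 = 10: 20629/261
a_3 = 3: 63942/809

63942/809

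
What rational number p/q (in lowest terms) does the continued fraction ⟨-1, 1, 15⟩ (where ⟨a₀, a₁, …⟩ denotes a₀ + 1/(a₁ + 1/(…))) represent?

-1/16

Start with 15.
1 + 1/(15/1) = 1 + 1/15 = 16/15
-1 + 1/(16/15) = -1 + 15/16 = -1/16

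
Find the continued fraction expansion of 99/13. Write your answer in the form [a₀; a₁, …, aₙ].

[7; 1, 1, 1, 1, 2]

⌊99/13⌋ = 7, remainder 8
⌊13/8⌋ = 1, remainder 5
⌊8/5⌋ = 1, remainder 3
⌊5/3⌋ = 1, remainder 2
⌊3/2⌋ = 1, remainder 1
⌊2/1⌋ = 2, remainder 0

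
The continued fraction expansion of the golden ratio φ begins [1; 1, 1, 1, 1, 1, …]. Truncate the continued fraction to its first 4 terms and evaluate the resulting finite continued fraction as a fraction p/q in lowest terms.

5/3

Start with 1.
1 + 1/(1/1) = 1 + 1/1 = 2/1
1 + 1/(2/1) = 1 + 1/2 = 3/2
1 + 1/(3/2) = 1 + 2/3 = 5/3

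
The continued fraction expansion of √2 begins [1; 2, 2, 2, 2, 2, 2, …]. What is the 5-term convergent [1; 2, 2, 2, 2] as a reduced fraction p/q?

Collapse the nested fraction from the inside out:
Start with 2.
2 + 1/(2/1) = 2 + 1/2 = 5/2
2 + 1/(5/2) = 2 + 2/5 = 12/5
2 + 1/(12/5) = 2 + 5/12 = 29/12
1 + 1/(29/12) = 1 + 12/29 = 41/29

41/29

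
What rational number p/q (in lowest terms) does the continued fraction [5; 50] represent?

Start with 50.
5 + 1/(50/1) = 5 + 1/50 = 251/50

251/50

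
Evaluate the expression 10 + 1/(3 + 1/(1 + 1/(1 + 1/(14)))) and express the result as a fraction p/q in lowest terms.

a_0 = 10: 10/1
a_1 = 3: 31/3
a_2 = 1: 41/4
a_3 = 1: 72/7
a_4 = 14: 1049/102

1049/102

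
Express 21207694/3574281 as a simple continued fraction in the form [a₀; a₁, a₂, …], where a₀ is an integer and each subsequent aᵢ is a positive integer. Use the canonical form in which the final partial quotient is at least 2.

Repeatedly divide and take the remainder:
21207694 = 5·3574281 + 3336289, so a_0 = 5
3574281 = 1·3336289 + 237992, so a_1 = 1
3336289 = 14·237992 + 4401, so a_2 = 14
237992 = 54·4401 + 338, so a_3 = 54
4401 = 13·338 + 7, so a_4 = 13
338 = 48·7 + 2, so a_5 = 48
7 = 3·2 + 1, so a_6 = 3
2 = 2·1 + 0, so a_7 = 2

[5; 1, 14, 54, 13, 48, 3, 2]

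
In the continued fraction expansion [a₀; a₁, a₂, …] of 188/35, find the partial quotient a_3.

2

188 = 5·35 + 13, so a_0 = 5
35 = 2·13 + 9, so a_1 = 2
13 = 1·9 + 4, so a_2 = 1
9 = 2·4 + 1, so a_3 = 2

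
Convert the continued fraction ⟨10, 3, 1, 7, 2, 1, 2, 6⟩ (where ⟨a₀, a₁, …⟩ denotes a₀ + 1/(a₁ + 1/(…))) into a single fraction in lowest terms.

16997/1657

a_0 = 10: 10/1
a_1 = 3: 31/3
a_2 = 1: 41/4
a_3 = 7: 318/31
a_4 = 2: 677/66
a_5 = 1: 995/97
a_6 = 2: 2667/260
a_7 = 6: 16997/1657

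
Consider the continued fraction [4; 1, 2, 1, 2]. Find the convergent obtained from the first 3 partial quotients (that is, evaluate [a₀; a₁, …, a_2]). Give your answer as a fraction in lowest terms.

14/3

Start with 2.
1 + 1/(2/1) = 1 + 1/2 = 3/2
4 + 1/(3/2) = 4 + 2/3 = 14/3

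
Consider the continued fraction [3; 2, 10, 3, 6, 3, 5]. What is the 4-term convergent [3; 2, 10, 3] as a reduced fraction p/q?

226/65

a_0 = 3: 3/1
a_1 = 2: 7/2
a_2 = 10: 73/21
a_3 = 3: 226/65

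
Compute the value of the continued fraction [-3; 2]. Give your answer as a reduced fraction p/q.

-5/2

Collapse the nested fraction from the inside out:
Start with 2.
-3 + 1/(2/1) = -3 + 1/2 = -5/2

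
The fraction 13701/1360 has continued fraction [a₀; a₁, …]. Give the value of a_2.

2

Repeatedly divide and take the remainder:
⌊13701/1360⌋ = 10, remainder 101
⌊1360/101⌋ = 13, remainder 47
⌊101/47⌋ = 2, remainder 7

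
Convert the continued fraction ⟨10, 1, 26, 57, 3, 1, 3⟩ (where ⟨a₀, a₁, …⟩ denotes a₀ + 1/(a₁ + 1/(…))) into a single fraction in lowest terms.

254429/23208

Work from the innermost term outward:
Start with 3.
1 + 1/(3/1) = 1 + 1/3 = 4/3
3 + 1/(4/3) = 3 + 3/4 = 15/4
57 + 1/(15/4) = 57 + 4/15 = 859/15
26 + 1/(859/15) = 26 + 15/859 = 22349/859
1 + 1/(22349/859) = 1 + 859/22349 = 23208/22349
10 + 1/(23208/22349) = 10 + 22349/23208 = 254429/23208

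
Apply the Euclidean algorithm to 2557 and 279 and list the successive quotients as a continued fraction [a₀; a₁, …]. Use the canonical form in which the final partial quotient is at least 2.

Run the Euclidean algorithm, recording each quotient:
2557 ÷ 279 → quotient 9, remainder 46
279 ÷ 46 → quotient 6, remainder 3
46 ÷ 3 → quotient 15, remainder 1
3 ÷ 1 → quotient 3, remainder 0

[9; 6, 15, 3]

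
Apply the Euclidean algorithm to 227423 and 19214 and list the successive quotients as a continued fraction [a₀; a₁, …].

⌊227423/19214⌋ = 11, remainder 16069
⌊19214/16069⌋ = 1, remainder 3145
⌊16069/3145⌋ = 5, remainder 344
⌊3145/344⌋ = 9, remainder 49
⌊344/49⌋ = 7, remainder 1
⌊49/1⌋ = 49, remainder 0

[11; 1, 5, 9, 7, 49]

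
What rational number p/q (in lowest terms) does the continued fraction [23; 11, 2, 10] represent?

5564/241

Work from the innermost term outward:
Start with 10.
2 + 1/(10/1) = 2 + 1/10 = 21/10
11 + 1/(21/10) = 11 + 10/21 = 241/21
23 + 1/(241/21) = 23 + 21/241 = 5564/241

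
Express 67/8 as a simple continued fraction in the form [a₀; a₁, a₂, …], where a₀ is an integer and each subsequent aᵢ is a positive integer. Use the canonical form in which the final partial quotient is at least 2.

67 ÷ 8 → quotient 8, remainder 3
8 ÷ 3 → quotient 2, remainder 2
3 ÷ 2 → quotient 1, remainder 1
2 ÷ 1 → quotient 2, remainder 0

[8; 2, 1, 2]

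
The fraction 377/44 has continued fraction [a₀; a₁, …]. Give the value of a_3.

Apply division with remainder until the remainder is 0:
377 ÷ 44 → quotient 8, remainder 25
44 ÷ 25 → quotient 1, remainder 19
25 ÷ 19 → quotient 1, remainder 6
19 ÷ 6 → quotient 3, remainder 1

3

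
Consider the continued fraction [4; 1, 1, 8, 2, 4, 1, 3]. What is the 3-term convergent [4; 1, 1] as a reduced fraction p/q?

9/2

Start with 1.
1 + 1/(1/1) = 1 + 1/1 = 2/1
4 + 1/(2/1) = 4 + 1/2 = 9/2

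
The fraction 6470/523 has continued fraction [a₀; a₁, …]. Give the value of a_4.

6470 = 12·523 + 194, so a_0 = 12
523 = 2·194 + 135, so a_1 = 2
194 = 1·135 + 59, so a_2 = 1
135 = 2·59 + 17, so a_3 = 2
59 = 3·17 + 8, so a_4 = 3

3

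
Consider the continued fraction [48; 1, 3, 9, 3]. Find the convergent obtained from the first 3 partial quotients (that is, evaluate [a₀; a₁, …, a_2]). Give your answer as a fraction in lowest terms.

195/4

Starting at the tail and folding back:
Start with 3.
1 + 1/(3/1) = 1 + 1/3 = 4/3
48 + 1/(4/3) = 48 + 3/4 = 195/4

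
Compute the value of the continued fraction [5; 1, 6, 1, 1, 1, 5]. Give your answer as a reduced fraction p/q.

763/130

Use the convergent recurrence hₖ = aₖ·hₖ₋₁ + hₖ₋₂ (and likewise for the denominators kₖ):
a_0 = 5: 5/1
a_1 = 1: 6/1
a_2 = 6: 41/7
a_3 = 1: 47/8
a_4 = 1: 88/15
a_5 = 1: 135/23
a_6 = 5: 763/130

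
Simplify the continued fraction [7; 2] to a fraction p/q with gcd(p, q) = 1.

15/2

Build up convergents one term at a time:
a_0 = 7: 7/1
a_1 = 2: 15/2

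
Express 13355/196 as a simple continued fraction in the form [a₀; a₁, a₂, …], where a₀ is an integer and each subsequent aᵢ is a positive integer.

Repeatedly divide and take the remainder:
13355 = 68·196 + 27, so a_0 = 68
196 = 7·27 + 7, so a_1 = 7
27 = 3·7 + 6, so a_2 = 3
7 = 1·6 + 1, so a_3 = 1
6 = 6·1 + 0, so a_4 = 6

[68; 7, 3, 1, 6]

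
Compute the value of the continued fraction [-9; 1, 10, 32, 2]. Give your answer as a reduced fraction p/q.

Use the convergent recurrence hₖ = aₖ·hₖ₋₁ + hₖ₋₂ (and likewise for the denominators kₖ):
a_0 = -9: -9/1
a_1 = 1: -8/1
a_2 = 10: -89/11
a_3 = 32: -2856/353
a_4 = 2: -5801/717

-5801/717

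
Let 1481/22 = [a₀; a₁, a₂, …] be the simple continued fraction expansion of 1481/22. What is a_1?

3

Repeatedly divide and take the remainder:
1481 ÷ 22 → quotient 67, remainder 7
22 ÷ 7 → quotient 3, remainder 1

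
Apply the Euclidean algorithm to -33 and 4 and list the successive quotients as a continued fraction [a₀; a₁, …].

[-9; 1, 3]

-33 ÷ 4 → quotient -9, remainder 3
4 ÷ 3 → quotient 1, remainder 1
3 ÷ 1 → quotient 3, remainder 0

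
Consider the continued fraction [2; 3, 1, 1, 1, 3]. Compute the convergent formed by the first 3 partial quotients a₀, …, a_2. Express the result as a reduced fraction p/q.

a_0 = 2: 2/1
a_1 = 3: 7/3
a_2 = 1: 9/4

9/4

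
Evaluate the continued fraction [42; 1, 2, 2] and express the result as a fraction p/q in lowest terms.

299/7

Use the convergent recurrence hₖ = aₖ·hₖ₋₁ + hₖ₋₂ (and likewise for the denominators kₖ):
a_0 = 42: 42/1
a_1 = 1: 43/1
a_2 = 2: 128/3
a_3 = 2: 299/7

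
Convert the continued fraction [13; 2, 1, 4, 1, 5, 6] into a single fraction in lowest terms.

8159/611

a_0 = 13: 13/1
a_1 = 2: 27/2
a_2 = 1: 40/3
a_3 = 4: 187/14
a_4 = 1: 227/17
a_5 = 5: 1322/99
a_6 = 6: 8159/611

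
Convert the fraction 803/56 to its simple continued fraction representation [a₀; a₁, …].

⌊803/56⌋ = 14, remainder 19
⌊56/19⌋ = 2, remainder 18
⌊19/18⌋ = 1, remainder 1
⌊18/1⌋ = 18, remainder 0

[14; 2, 1, 18]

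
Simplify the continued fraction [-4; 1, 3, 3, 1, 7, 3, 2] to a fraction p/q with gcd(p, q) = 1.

-3099/958

Start with 2.
3 + 1/(2/1) = 3 + 1/2 = 7/2
7 + 1/(7/2) = 7 + 2/7 = 51/7
1 + 1/(51/7) = 1 + 7/51 = 58/51
3 + 1/(58/51) = 3 + 51/58 = 225/58
3 + 1/(225/58) = 3 + 58/225 = 733/225
1 + 1/(733/225) = 1 + 225/733 = 958/733
-4 + 1/(958/733) = -4 + 733/958 = -3099/958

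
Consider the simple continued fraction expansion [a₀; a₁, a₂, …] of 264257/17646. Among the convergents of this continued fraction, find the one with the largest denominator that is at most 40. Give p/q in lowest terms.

599/40

a_0 = 14: 14/1  (≤ bound)
a_1 = 1: 15/1  (≤ bound)
a_2 = 39: 599/40  (≤ bound)
a_3 = 1: 614/41  (> 40, stop)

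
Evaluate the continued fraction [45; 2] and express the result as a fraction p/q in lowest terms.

91/2

a_0 = 45: 45/1
a_1 = 2: 91/2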